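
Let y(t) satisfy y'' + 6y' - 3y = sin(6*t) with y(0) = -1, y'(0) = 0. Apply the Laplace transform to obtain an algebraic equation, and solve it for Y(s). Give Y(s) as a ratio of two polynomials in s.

Y(s) = (-s^3 - 6*s^2 - 36*s - 210)/(s^4 + 6*s^3 + 33*s^2 + 216*s - 108)

Laplace-transform each side.
With L{y''} = s^2 Y - s·y(0) - y'(0) and L{y'} = sY - y(0), with y(0) = -1, y'(0) = 0: the LHS transforms to (s^2 + 6*s - 3)Y - (-s - 6).
The right side is L{sin(6*t)} = 6/(s^2 + 36).
So (s^2 + 6*s - 3)Y = 6/(s^2 + 36) + (-s - 6).
Divide through and combine into a single rational function.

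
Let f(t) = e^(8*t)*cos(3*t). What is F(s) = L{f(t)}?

L{cos(3t)} = s/(s^2 + 9).
By the first shifting theorem, multiplying by e^(8t) replaces s with s - 8.

F(s) = (s - 8)/((s - 8)^2 + 9)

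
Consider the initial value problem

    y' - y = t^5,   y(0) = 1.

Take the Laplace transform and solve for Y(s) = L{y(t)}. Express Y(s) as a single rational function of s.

Y(s) = (s^6 + 120)/(s^7 - s^6)

Transform both sides with L{·}.
Using L{y'} = sY - y(0) = sY - 1, the left side becomes (s - 1)Y - (1).
The right side is L{t^5} = 120/s^6.
So (s - 1)Y = 120/s^6 + (1).
Solve for Y(s) and write it as one ratio of polynomials.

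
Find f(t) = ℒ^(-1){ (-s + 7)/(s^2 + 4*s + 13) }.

Complete the square in the denominator: s^2 + 4*s + 13 = (s + 2)^2 + 3^2.
Split the numerator to match: -s + 7 = -1·(s + 2) + 3·3.
Invert each term: -1·(s + 2)/((s + 2)^2 + 9) ↔ -e^(-2t)cos(3t); 3·3/((s + 2)^2 + 9) ↔ 3e^(-2t)sin(3t).

f(t) = 3*exp(-2*t)*sin(3*t) - exp(-2*t)*cos(3*t)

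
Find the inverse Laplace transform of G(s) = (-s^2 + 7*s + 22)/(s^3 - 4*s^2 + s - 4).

Factor the denominator: s^3 - 4*s^2 + s - 4 = (s - 4)*(s^2 + 1).
Partial fraction decomposition gives [2/(s - 4)] + [-3*s/(s^2 + 1)] + [-5/(s^2 + 1)].
Invert each term: 2/(s - 4) ↔ 2e^(4t); -3·s/(s^2 + 1) ↔ -3cos(t); -5·1/(s^2 + 1) ↔ -5sin(t).

2*exp(4*t) - 5*sin(t) - 3*cos(t)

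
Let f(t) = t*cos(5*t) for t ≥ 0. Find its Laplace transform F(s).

F(s) = (s - 5)*(s + 5)/(s^2 + 25)^2

L{cos(5t)} = s/(s^2 + 25).
Then apply L{t·g(t)} = -d/ds[G(s)] with G(s) = s/(s^2 + 25):
differentiating 1 time and applying the sign gives (s - 5)*(s + 5)/(s^2 + 25)^2.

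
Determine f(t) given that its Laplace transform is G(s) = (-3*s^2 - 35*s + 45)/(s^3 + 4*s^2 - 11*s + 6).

Factor the denominator: s^3 + 4*s^2 - 11*s + 6 = (s - 1)^2*(s + 6).
Partial fraction decomposition gives [-6/(s - 1)] + [(s - 1)^(-2)] + [3/(s + 6)].
Invert each term: -6/(s - 1) ↔ -6e^(t); 1/(s - 1)^2 ↔ t·e^(t); 3/(s + 6) ↔ 3e^(-6t).

f(t) = t*exp(t) - 6*exp(t) + 3*exp(-6*t)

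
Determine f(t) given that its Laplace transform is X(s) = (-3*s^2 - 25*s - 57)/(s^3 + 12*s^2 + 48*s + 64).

Factor the denominator: s^3 + 12*s^2 + 48*s + 64 = (s + 4)^3.
Partial fraction decomposition gives [-3/(s + 4)] + [-1/(s + 4)^2] + [-5/(s + 4)^3].
Invert each term: -3/(s + 4) ↔ -3e^(-4t); -1/(s + 4)^2 ↔ -t·e^(-4t); -5/(s + 4)^3 ↔ (-5/2)t^2·e^(-4t).

f(t) = -5*t^2*exp(-4*t)/2 - t*exp(-4*t) - 3*exp(-4*t)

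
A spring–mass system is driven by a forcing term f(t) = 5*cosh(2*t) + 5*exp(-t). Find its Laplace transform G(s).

By linearity of the Laplace transform, transform each term separately.
(5)·[L{e^(-t)} = 1/(s + 1)]; (5)·[L{cosh(2t)} = s/(s^2 - 4)].

G(s) = 5*s/(s^2 - 4) + 5/(s + 1)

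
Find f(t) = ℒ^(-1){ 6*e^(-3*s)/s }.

f(t) = Heaviside(t - 3)*(6)

The factor e^(-3s) signals a time shift by c = 3 (second shifting theorem).
L{6} = 6/s, so L^-1{6/s} = 6.
Hence the inverse is u(t - 3) times that function evaluated at t - 3.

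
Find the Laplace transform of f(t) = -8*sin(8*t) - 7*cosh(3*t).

By linearity of the Laplace transform, transform each term separately.
(-8)·[L{sin(8t)} = 8/(s^2 + 64)]; (-7)·[L{cosh(3t)} = s/(s^2 - 9)].

-7*s/(s^2 - 9) - 64/(s^2 + 64)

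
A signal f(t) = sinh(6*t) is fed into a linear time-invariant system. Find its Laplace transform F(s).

L{sinh(6t)} = 6/(s^2 - 36).

F(s) = 6/(s^2 - 36)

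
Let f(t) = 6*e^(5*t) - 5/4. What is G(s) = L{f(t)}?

By linearity of the Laplace transform, transform each term separately.
L{-5/4} = (-5/4)/s; (6)·[L{e^(5t)} = 1/(s - 5)].

G(s) = 6/(s - 5) - 5/(4*s)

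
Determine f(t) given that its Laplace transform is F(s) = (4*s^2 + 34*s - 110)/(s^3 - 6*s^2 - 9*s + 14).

Factor the denominator: s^3 - 6*s^2 - 9*s + 14 = (s - 7)*(s - 1)*(s + 2).
Partial fraction decomposition gives [6/(s - 7)] + [-6/(s + 2)] + [4/(s - 1)].
Invert each term: 6/(s - 7) ↔ 6e^(7t); -6/(s + 2) ↔ -6e^(-2t); 4/(s - 1) ↔ 4e^(t).

f(t) = 6*exp(7*t) + 4*exp(t) - 6*exp(-2*t)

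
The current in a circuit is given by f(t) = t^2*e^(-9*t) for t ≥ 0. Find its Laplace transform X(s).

X(s) = 2/(s + 9)^3

L{e^(-9t)} = 1/(s + 9).
Then apply L{t^2·g(t)} = (-1)^2 d^2/ds^2[G(s)] with G(s) = 1/(s + 9):
differentiating 2 times and applying the sign gives 2/(s + 9)^3.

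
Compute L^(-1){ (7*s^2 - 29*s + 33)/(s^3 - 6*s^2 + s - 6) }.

Factor the denominator: s^3 - 6*s^2 + s - 6 = (s - 6)*(s^2 + 1).
Partial fraction decomposition gives [3/(s - 6)] + [4*s/(s^2 + 1)] + [-5/(s^2 + 1)].
Invert each term: 3/(s - 6) ↔ 3e^(6t); 4·s/(s^2 + 1) ↔ 4cos(t); -5·1/(s^2 + 1) ↔ -5sin(t).

3*exp(6*t) - 5*sin(t) + 4*cos(t)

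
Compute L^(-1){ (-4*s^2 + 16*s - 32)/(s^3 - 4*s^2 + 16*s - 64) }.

Factor the denominator: s^3 - 4*s^2 + 16*s - 64 = (s - 4)*(s^2 + 16).
Partial fraction decomposition gives [-1/(s - 4)] + [-3*s/(s^2 + 16)] + [4/(s^2 + 16)].
Invert each term: -1/(s - 4) ↔ -e^(4t); -3·s/(s^2 + 16) ↔ -3cos(4t); 1·4/(s^2 + 16) ↔ sin(4t).

-exp(4*t) + sin(4*t) - 3*cos(4*t)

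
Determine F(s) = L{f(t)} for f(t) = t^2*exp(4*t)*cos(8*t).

F(s) = 2*(s - 4)*(s^2 - 8*s - 176)/(s^2 - 8*s + 80)^3

L{cos(8t)} = s/(s^2 + 64).
Multiplying by e^(4t) shifts s → s - 4, so L{exp(4*t)*cos(8*t)} = (s - 4)/((s - 4)^2 + 64).
Then apply L{t^2·g(t)} = (-1)^2 d^2/ds^2[G(s)] with G(s) = (s - 4)/((s - 4)^2 + 64):
differentiating 2 times and applying the sign gives 2*(s - 4)*(s^2 - 8*s - 176)/(s^2 - 8*s + 80)^3.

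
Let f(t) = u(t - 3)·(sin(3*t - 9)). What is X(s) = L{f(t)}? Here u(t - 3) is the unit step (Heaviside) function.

By the second shifting theorem, L{u(t - c)·g(t - c)} = e^(-cs)·G(s) with c = 3 and G(s) = L{g(t)}.
L{sin(3t)} = 3/(s^2 + 9).

X(s) = 3*exp(-3*s)/(s^2 + 9)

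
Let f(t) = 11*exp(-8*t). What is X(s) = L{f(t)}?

X(s) = 11/(s + 8)

L{11} = 11/s.
By the first shifting theorem, multiplying by e^(-8t) replaces s with s + 8.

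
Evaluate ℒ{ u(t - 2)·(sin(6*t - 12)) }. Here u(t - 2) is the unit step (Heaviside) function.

6*exp(-2*s)/(s^2 + 36)

By the second shifting theorem, L{u(t - c)·g(t - c)} = e^(-cs)·H(s) with c = 2 and H(s) = L{g(t)}.
L{sin(6t)} = 6/(s^2 + 36).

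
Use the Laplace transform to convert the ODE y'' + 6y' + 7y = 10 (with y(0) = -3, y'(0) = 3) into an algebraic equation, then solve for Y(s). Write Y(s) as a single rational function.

Y(s) = (-3*s^2 - 15*s + 10)/(s^3 + 6*s^2 + 7*s)

Apply the Laplace transform to the equation.
With L{y''} = s^2 Y - s·y(0) - y'(0) and L{y'} = sY - y(0), with y(0) = -3, y'(0) = 3: the LHS transforms to (s^2 + 6*s + 7)Y - (-3*s - 15).
The right side is L{10} = 10/s.
So (s^2 + 6*s + 7)Y = 10/s + (-3*s - 15).
Isolate Y and clear denominators.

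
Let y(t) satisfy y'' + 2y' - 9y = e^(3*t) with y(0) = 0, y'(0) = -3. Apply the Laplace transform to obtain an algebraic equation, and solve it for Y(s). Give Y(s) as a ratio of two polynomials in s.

Y(s) = (-3*s + 10)/(s^3 - s^2 - 15*s + 27)

Take the Laplace transform of both sides.
With L{y''} = s^2 Y - s·y(0) - y'(0) and L{y'} = sY - y(0), with y(0) = 0, y'(0) = -3: the LHS transforms to (s^2 + 2*s - 9)Y - (-3).
The right side is L{e^(3*t)} = 1/(s - 3).
So (s^2 + 2*s - 9)Y = 1/(s - 3) + (-3).
Isolate Y and clear denominators.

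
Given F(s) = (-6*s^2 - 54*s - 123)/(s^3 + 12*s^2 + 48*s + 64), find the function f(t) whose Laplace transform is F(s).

Factor the denominator: s^3 + 12*s^2 + 48*s + 64 = (s + 4)^3.
Partial fraction decomposition gives [-6/(s + 4)] + [-6/(s + 4)^2] + [-3/(s + 4)^3].
Invert each term: -6/(s + 4) ↔ -6e^(-4t); -6/(s + 4)^2 ↔ -6t·e^(-4t); -3/(s + 4)^3 ↔ (-3/2)t^2·e^(-4t).

f(t) = -3*t^2*exp(-4*t)/2 - 6*t*exp(-4*t) - 6*exp(-4*t)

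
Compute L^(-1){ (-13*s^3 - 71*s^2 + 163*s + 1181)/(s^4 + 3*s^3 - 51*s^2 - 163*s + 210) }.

Factor the denominator: s^4 + 3*s^3 - 51*s^2 - 163*s + 210 = (s - 7)*(s - 1)*(s + 5)*(s + 6).
Partial fraction decomposition gives [-5/(s - 1)] + [-5/(s + 6)] + [3/(s + 5)] + [-6/(s - 7)].
Invert each term: -5/(s - 1) ↔ -5e^(t); -5/(s + 6) ↔ -5e^(-6t); 3/(s + 5) ↔ 3e^(-5t); -6/(s - 7) ↔ -6e^(7t).

-6*exp(7*t) - 5*exp(t) + 3*exp(-5*t) - 5*exp(-6*t)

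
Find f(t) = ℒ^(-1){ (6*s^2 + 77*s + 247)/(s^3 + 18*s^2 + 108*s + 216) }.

f(t) = t^2*exp(-6*t)/2 + 5*t*exp(-6*t) + 6*exp(-6*t)

Factor the denominator: s^3 + 18*s^2 + 108*s + 216 = (s + 6)^3.
Partial fraction decomposition gives [6/(s + 6)] + [5/(s + 6)^2] + [(s + 6)^(-3)].
Invert each term: 6/(s + 6) ↔ 6e^(-6t); 5/(s + 6)^2 ↔ 5t·e^(-6t); 1/(s + 6)^3 ↔ (1/2)t^2·e^(-6t).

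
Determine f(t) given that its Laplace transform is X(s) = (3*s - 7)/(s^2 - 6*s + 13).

Complete the square in the denominator: s^2 - 6*s + 13 = (s - 3)^2 + 2^2.
Split the numerator to match: 3*s - 7 = 3·(s - 3) + 1·2.
Invert each term: 3·(s - 3)/((s - 3)^2 + 4) ↔ 3e^(3t)cos(2t); 1·2/((s - 3)^2 + 4) ↔ e^(3t)sin(2t).

f(t) = exp(3*t)*sin(2*t) + 3*exp(3*t)*cos(2*t)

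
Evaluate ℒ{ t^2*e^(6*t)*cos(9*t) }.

2*(s - 6)*(s^2 - 12*s - 207)/(s^2 - 12*s + 117)^3

L{cos(9t)} = s/(s^2 + 81).
Multiplying by e^(6t) shifts s → s - 6, so L{e^(6*t)*cos(9*t)} = (s - 6)/((s - 6)^2 + 81).
Then apply L{t^2·g(t)} = (-1)^2 d^2/ds^2[G(s)] with G(s) = (s - 6)/((s - 6)^2 + 81):
differentiating 2 times and applying the sign gives 2*(s - 6)*(s^2 - 12*s - 207)/(s^2 - 12*s + 117)^3.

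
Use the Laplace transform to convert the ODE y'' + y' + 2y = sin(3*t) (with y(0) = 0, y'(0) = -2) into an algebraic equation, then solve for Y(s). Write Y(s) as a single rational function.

Y(s) = (-2*s^2 - 15)/(s^4 + s^3 + 11*s^2 + 9*s + 18)

Apply the Laplace transform to the equation.
With L{y''} = s^2 Y - s·y(0) - y'(0) and L{y'} = sY - y(0), with y(0) = 0, y'(0) = -2: the LHS transforms to (s^2 + s + 2)Y - (-2).
The right side is L{sin(3*t)} = 3/(s^2 + 9).
So (s^2 + s + 2)Y = 3/(s^2 + 9) + (-2).
Divide through and combine into a single rational function.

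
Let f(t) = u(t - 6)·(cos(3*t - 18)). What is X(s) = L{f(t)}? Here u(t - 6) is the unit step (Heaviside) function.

X(s) = s*exp(-6*s)/(s^2 + 9)

By the second shifting theorem, L{u(t - c)·g(t - c)} = e^(-cs)·G(s) with c = 6 and G(s) = L{g(t)}.
L{cos(3t)} = s/(s^2 + 9).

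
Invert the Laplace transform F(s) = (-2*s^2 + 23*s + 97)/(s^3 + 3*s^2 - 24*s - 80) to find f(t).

Factor the denominator: s^3 + 3*s^2 - 24*s - 80 = (s - 5)*(s + 4)^2.
Partial fraction decomposition gives [-4/(s + 4)] + [3/(s + 4)^2] + [2/(s - 5)].
Invert each term: -4/(s + 4) ↔ -4e^(-4t); 3/(s + 4)^2 ↔ 3t·e^(-4t); 2/(s - 5) ↔ 2e^(5t).

f(t) = 3*t*exp(-4*t) + 2*exp(5*t) - 4*exp(-4*t)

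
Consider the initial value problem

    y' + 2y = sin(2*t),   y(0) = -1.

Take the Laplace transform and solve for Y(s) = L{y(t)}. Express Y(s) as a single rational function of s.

Y(s) = (-s^2 - 2)/(s^3 + 2*s^2 + 4*s + 8)

Laplace-transform each side.
The derivative rules (L{y'} = sY - y(0) = sY - (-1)) turn the left side into (s + 2)Y - (-1).
The right side is L{sin(2*t)} = 2/(s^2 + 4).
So (s + 2)Y = 2/(s^2 + 4) + (-1).
Isolate Y and clear denominators.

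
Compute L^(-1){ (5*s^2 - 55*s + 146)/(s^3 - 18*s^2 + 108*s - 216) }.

Factor the denominator: s^3 - 18*s^2 + 108*s - 216 = (s - 6)^3.
Partial fraction decomposition gives [5/(s - 6)] + [5/(s - 6)^2] + [-4/(s - 6)^3].
Invert each term: 5/(s - 6) ↔ 5e^(6t); 5/(s - 6)^2 ↔ 5t·e^(6t); -4/(s - 6)^3 ↔ (-2)t^2·e^(6t).

-2*t^2*exp(6*t) + 5*t*exp(6*t) + 5*exp(6*t)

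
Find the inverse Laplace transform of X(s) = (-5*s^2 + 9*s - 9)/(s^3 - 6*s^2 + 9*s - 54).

-3*exp(6*t) - sin(3*t) - 2*cos(3*t)

Factor the denominator: s^3 - 6*s^2 + 9*s - 54 = (s - 6)*(s^2 + 9).
Partial fraction decomposition gives [-3/(s - 6)] + [-2*s/(s^2 + 9)] + [-3/(s^2 + 9)].
Invert each term: -3/(s - 6) ↔ -3e^(6t); -2·s/(s^2 + 9) ↔ -2cos(3t); -1·3/(s^2 + 9) ↔ -sin(3t).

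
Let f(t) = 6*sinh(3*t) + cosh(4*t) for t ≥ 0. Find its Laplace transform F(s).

F(s) = s/(s^2 - 16) + 18/(s^2 - 9)

The transform is linear, so treat each term independently.
(6)·[L{sinh(3t)} = 3/(s^2 - 9)]; L{cosh(4t)} = s/(s^2 - 16).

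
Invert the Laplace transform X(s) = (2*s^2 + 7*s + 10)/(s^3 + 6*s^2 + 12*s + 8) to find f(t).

Factor the denominator: s^3 + 6*s^2 + 12*s + 8 = (s + 2)^3.
Partial fraction decomposition gives [2/(s + 2)] + [-1/(s + 2)^2] + [4/(s + 2)^3].
Invert each term: 2/(s + 2) ↔ 2e^(-2t); -1/(s + 2)^2 ↔ -t·e^(-2t); 4/(s + 2)^3 ↔ (2)t^2·e^(-2t).

f(t) = 2*t^2*exp(-2*t) - t*exp(-2*t) + 2*exp(-2*t)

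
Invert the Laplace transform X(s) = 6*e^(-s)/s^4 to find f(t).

The factor e^(-s) signals a time shift by c = 1 (second shifting theorem).
L{t^3} = 3!/s^4 = 6/s^4, so L^-1{6/s^4} = t^3.
Hence the inverse is u(t - 1) times that function evaluated at t - 1.

f(t) = Heaviside(t - 1)*((t - 1)^3)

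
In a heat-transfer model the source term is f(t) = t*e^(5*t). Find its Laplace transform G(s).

G(s) = (s - 5)^(-2)

L{t} = 1!/s^2 = 1/s^2.
By the first shifting theorem, multiplying by e^(5t) replaces s with s - 5.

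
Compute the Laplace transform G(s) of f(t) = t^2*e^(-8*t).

L{e^(-8t)} = 1/(s + 8).
Then apply L{t^2·g(t)} = (-1)^2 d^2/ds^2[H(s)] with H(s) = 1/(s + 8):
differentiating 2 times and applying the sign gives 2/(s + 8)^3.

G(s) = 2/(s + 8)^3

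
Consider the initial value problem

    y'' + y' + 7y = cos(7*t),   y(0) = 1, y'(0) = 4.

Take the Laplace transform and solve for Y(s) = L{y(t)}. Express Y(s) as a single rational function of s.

Y(s) = (s^3 + 5*s^2 + 50*s + 245)/(s^4 + s^3 + 56*s^2 + 49*s + 343)

Take the Laplace transform of both sides.
Using L{y''} = s^2 Y - s·y(0) - y'(0) and L{y'} = sY - y(0), with y(0) = 1, y'(0) = 4, the left side becomes (s^2 + s + 7)Y - (s + 5).
The right side is L{cos(7*t)} = s/(s^2 + 49).
So (s^2 + s + 7)Y = s/(s^2 + 49) + (s + 5).
Divide through and combine into a single rational function.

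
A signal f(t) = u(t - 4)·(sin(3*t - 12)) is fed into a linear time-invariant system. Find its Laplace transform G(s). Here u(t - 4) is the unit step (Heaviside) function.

By the second shifting theorem, L{u(t - c)·g(t - c)} = e^(-cs)·H(s) with c = 4 and H(s) = L{g(t)}.
L{sin(3t)} = 3/(s^2 + 9).

G(s) = 3*exp(-4*s)/(s^2 + 9)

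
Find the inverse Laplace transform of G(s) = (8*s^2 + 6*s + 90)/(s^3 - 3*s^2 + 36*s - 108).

4*exp(3*t) + 3*sin(6*t) + 4*cos(6*t)

Factor the denominator: s^3 - 3*s^2 + 36*s - 108 = (s - 3)*(s^2 + 36).
Partial fraction decomposition gives [4/(s - 3)] + [4*s/(s^2 + 36)] + [18/(s^2 + 36)].
Invert each term: 4/(s - 3) ↔ 4e^(3t); 4·s/(s^2 + 36) ↔ 4cos(6t); 3·6/(s^2 + 36) ↔ 3sin(6t).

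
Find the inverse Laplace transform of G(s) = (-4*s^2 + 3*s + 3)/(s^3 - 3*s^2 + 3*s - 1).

Factor the denominator: s^3 - 3*s^2 + 3*s - 1 = (s - 1)^3.
Partial fraction decomposition gives [-4/(s - 1)] + [-5/(s - 1)^2] + [2/(s - 1)^3].
Invert each term: -4/(s - 1) ↔ -4e^(t); -5/(s - 1)^2 ↔ -5t·e^(t); 2/(s - 1)^3 ↔ (1)t^2·e^(t).

t^2*exp(t) - 5*t*exp(t) - 4*exp(t)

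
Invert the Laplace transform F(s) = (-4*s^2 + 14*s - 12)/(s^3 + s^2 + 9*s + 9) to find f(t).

Factor the denominator: s^3 + s^2 + 9*s + 9 = (s + 1)*(s^2 + 9).
Partial fraction decomposition gives [-3/(s + 1)] + [-s/(s^2 + 9)] + [15/(s^2 + 9)].
Invert each term: -3/(s + 1) ↔ -3e^(-t); -1·s/(s^2 + 9) ↔ -cos(3t); 5·3/(s^2 + 9) ↔ 5sin(3t).

f(t) = 5*sin(3*t) - cos(3*t) - 3*exp(-t)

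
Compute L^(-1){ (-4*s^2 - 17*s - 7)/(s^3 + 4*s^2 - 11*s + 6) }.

-4*t*exp(t) - 3*exp(t) - exp(-6*t)

Factor the denominator: s^3 + 4*s^2 - 11*s + 6 = (s - 1)^2*(s + 6).
Partial fraction decomposition gives [-3/(s - 1)] + [-4/(s - 1)^2] + [-1/(s + 6)].
Invert each term: -3/(s - 1) ↔ -3e^(t); -4/(s - 1)^2 ↔ -4t·e^(t); -1/(s + 6) ↔ -e^(-6t).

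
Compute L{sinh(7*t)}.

L{sinh(7t)} = 7/(s^2 - 49).

7/(s^2 - 49)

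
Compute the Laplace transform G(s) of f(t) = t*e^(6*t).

G(s) = (s - 6)^(-2)

L{e^(6t)} = 1/(s - 6).
Then apply L{t·g(t)} = -d/ds[H(s)] with H(s) = 1/(s - 6):
differentiating 1 time and applying the sign gives (s - 6)^(-2).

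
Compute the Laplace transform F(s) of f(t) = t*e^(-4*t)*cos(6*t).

L{cos(6t)} = s/(s^2 + 36).
Multiplying by e^(-4t) shifts s → s + 4, so L{e^(-4*t)*cos(6*t)} = (s + 4)/((s + 4)^2 + 36).
Then apply L{t·g(t)} = -d/ds[G(s)] with G(s) = (s + 4)/((s + 4)^2 + 36):
differentiating 1 time and applying the sign gives (s - 2)*(s + 10)/(s^2 + 8*s + 52)^2.

F(s) = (s - 2)*(s + 10)/(s^2 + 8*s + 52)^2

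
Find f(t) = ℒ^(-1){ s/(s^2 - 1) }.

Since L{cosh(t)} = s/(s^2 - 1), the inverse is cosh(t).

f(t) = cosh(t)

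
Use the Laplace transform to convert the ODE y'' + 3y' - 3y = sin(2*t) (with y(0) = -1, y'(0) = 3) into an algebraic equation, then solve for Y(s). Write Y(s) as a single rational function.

Y(s) = (-s^3 - 4*s + 2)/(s^4 + 3*s^3 + s^2 + 12*s - 12)

Take the Laplace transform of both sides.
Using L{y''} = s^2 Y - s·y(0) - y'(0) and L{y'} = sY - y(0), with y(0) = -1, y'(0) = 3, the left side becomes (s^2 + 3*s - 3)Y - (-s).
The right side is L{sin(2*t)} = 2/(s^2 + 4).
So (s^2 + 3*s - 3)Y = 2/(s^2 + 4) + (-s).
Solve for Y(s) and write it as one ratio of polynomials.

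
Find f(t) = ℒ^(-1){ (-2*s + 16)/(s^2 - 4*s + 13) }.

Complete the square in the denominator: s^2 - 4*s + 13 = (s - 2)^2 + 3^2.
Split the numerator to match: -2*s + 16 = -2·(s - 2) + 4·3.
Invert each term: -2·(s - 2)/((s - 2)^2 + 9) ↔ -2e^(2t)cos(3t); 4·3/((s - 2)^2 + 9) ↔ 4e^(2t)sin(3t).

f(t) = 4*exp(2*t)*sin(3*t) - 2*exp(2*t)*cos(3*t)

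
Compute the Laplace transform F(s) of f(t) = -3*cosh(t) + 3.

F(s) = -3*s/(s^2 - 1) + 3/s

The transform is linear, so treat each term independently.
L{3} = 3/s; (-3)·[L{cosh(t)} = s/(s^2 - 1)].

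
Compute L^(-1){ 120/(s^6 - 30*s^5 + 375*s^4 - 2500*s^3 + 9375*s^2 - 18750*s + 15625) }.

Rewrite the denominator: s^6 - 30*s^5 + 375*s^4 - 2500*s^3 + 9375*s^2 - 18750*s + 15625 = (s - 5)^6.
The form in (s - 5) signals a first-shifting-theorem factor e^(5t).
Since L{t^5} = 5!/s^6 = 120/s^6, the inverse is t^5*e^(5*t).

t^5*exp(5*t)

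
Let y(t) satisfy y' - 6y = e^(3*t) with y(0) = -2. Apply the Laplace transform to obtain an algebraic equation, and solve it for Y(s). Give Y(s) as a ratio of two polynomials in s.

Laplace-transform each side.
The derivative rules (L{y'} = sY - y(0) = sY - (-2)) turn the left side into (s - 6)Y - (-2).
The right side is L{e^(3*t)} = 1/(s - 3).
So (s - 6)Y = 1/(s - 3) + (-2).
Isolate Y and clear denominators.

Y(s) = (-2*s + 7)/(s^2 - 9*s + 18)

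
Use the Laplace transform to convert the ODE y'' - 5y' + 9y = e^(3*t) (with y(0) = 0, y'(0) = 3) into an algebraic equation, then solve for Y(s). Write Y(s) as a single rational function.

Y(s) = (3*s - 8)/(s^3 - 8*s^2 + 24*s - 27)

Transform both sides with L{·}.
Using L{y''} = s^2 Y - s·y(0) - y'(0) and L{y'} = sY - y(0), with y(0) = 0, y'(0) = 3, the left side becomes (s^2 - 5*s + 9)Y - (3).
The right side is L{e^(3*t)} = 1/(s - 3).
So (s^2 - 5*s + 9)Y = 1/(s - 3) + (3).
Divide through and combine into a single rational function.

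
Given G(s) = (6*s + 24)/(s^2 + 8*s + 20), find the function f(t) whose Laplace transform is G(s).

Rewrite the denominator: s^2 + 8*s + 20 = (s + 4)^2 + 4.
The form in (s + 4) signals a first-shifting-theorem factor e^(-4t).
Since L{cos(2t)} = s/(s^2 + 4), the inverse is exp(-4*t)*cos(2*t), scaled by 6.

f(t) = 6*exp(-4*t)*cos(2*t)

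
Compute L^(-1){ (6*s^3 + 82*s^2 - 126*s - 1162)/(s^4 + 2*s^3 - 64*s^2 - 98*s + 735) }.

6*exp(7*t) + 2*exp(3*t) + 4*exp(-5*t) - 6*exp(-7*t)

Factor the denominator: s^4 + 2*s^3 - 64*s^2 - 98*s + 735 = (s - 7)*(s - 3)*(s + 5)*(s + 7).
Partial fraction decomposition gives [-6/(s + 7)] + [4/(s + 5)] + [6/(s - 7)] + [2/(s - 3)].
Invert each term: -6/(s + 7) ↔ -6e^(-7t); 4/(s + 5) ↔ 4e^(-5t); 6/(s - 7) ↔ 6e^(7t); 2/(s - 3) ↔ 2e^(3t).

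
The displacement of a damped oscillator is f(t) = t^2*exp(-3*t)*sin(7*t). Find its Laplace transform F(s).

L{sin(7t)} = 7/(s^2 + 49).
Multiplying by e^(-3t) shifts s → s + 3, so L{exp(-3*t)*sin(7*t)} = 7/((s + 3)^2 + 49).
Then apply L{t^2·g(t)} = (-1)^2 d^2/ds^2[G(s)] with G(s) = 7/((s + 3)^2 + 49):
differentiating 2 times and applying the sign gives 14*(3*s^2 + 18*s - 22)/(s^2 + 6*s + 58)^3.

F(s) = 14*(3*s^2 + 18*s - 22)/(s^2 + 6*s + 58)^3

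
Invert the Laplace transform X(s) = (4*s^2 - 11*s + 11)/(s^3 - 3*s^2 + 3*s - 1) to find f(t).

Factor the denominator: s^3 - 3*s^2 + 3*s - 1 = (s - 1)^3.
Partial fraction decomposition gives [4/(s - 1)] + [-3/(s - 1)^2] + [4/(s - 1)^3].
Invert each term: 4/(s - 1) ↔ 4e^(t); -3/(s - 1)^2 ↔ -3t·e^(t); 4/(s - 1)^3 ↔ (2)t^2·e^(t).

f(t) = 2*t^2*exp(t) - 3*t*exp(t) + 4*exp(t)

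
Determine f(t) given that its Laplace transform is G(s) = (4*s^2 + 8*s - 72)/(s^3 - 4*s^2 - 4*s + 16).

f(t) = 2*exp(4*t) + 5*exp(2*t) - 3*exp(-2*t)

Factor the denominator: s^3 - 4*s^2 - 4*s + 16 = (s - 4)*(s - 2)*(s + 2).
Partial fraction decomposition gives [-3/(s + 2)] + [5/(s - 2)] + [2/(s - 4)].
Invert each term: -3/(s + 2) ↔ -3e^(-2t); 5/(s - 2) ↔ 5e^(2t); 2/(s - 4) ↔ 2e^(4t).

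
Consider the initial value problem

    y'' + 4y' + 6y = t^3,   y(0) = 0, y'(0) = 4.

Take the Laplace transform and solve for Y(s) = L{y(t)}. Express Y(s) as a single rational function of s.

Apply the Laplace transform to the equation.
Using L{y''} = s^2 Y - s·y(0) - y'(0) and L{y'} = sY - y(0), with y(0) = 0, y'(0) = 4, the left side becomes (s^2 + 4*s + 6)Y - (4).
The right side is L{t^3} = 6/s^4.
So (s^2 + 4*s + 6)Y = 6/s^4 + (4).
Divide through and combine into a single rational function.

Y(s) = (4*s^4 + 6)/(s^6 + 4*s^5 + 6*s^4)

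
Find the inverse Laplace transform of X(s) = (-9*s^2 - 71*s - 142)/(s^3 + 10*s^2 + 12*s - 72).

Factor the denominator: s^3 + 10*s^2 + 12*s - 72 = (s - 2)*(s + 6)^2.
Partial fraction decomposition gives [-4/(s + 6)] + [5/(s + 6)^2] + [-5/(s - 2)].
Invert each term: -4/(s + 6) ↔ -4e^(-6t); 5/(s + 6)^2 ↔ 5t·e^(-6t); -5/(s - 2) ↔ -5e^(2t).

5*t*exp(-6*t) - 5*exp(2*t) - 4*exp(-6*t)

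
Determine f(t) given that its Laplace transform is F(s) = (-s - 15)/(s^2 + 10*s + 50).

f(t) = -2*exp(-5*t)*sin(5*t) - exp(-5*t)*cos(5*t)

Complete the square in the denominator: s^2 + 10*s + 50 = (s + 5)^2 + 5^2.
Split the numerator to match: -s - 15 = -1·(s + 5) - 2·5.
Invert each term: -1·(s + 5)/((s + 5)^2 + 25) ↔ -e^(-5t)cos(5t); -2·5/((s + 5)^2 + 25) ↔ -2e^(-5t)sin(5t).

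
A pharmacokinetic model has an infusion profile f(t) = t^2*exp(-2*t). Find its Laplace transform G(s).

L{e^(-2t)} = 1/(s + 2).
Then apply L{t^2·g(t)} = (-1)^2 d^2/ds^2[H(s)] with H(s) = 1/(s + 2):
differentiating 2 times and applying the sign gives 2/(s + 2)^3.

G(s) = 2/(s + 2)^3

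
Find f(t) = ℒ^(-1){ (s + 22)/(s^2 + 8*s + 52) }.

f(t) = 3*exp(-4*t)*sin(6*t) + exp(-4*t)*cos(6*t)

Complete the square in the denominator: s^2 + 8*s + 52 = (s + 4)^2 + 6^2.
Split the numerator to match: s + 22 = 1·(s + 4) + 3·6.
Invert each term: 1·(s + 4)/((s + 4)^2 + 36) ↔ e^(-4t)cos(6t); 3·6/((s + 4)^2 + 36) ↔ 3e^(-4t)sin(6t).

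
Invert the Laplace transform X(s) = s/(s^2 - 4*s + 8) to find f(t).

Complete the square in the denominator: s^2 - 4*s + 8 = (s - 2)^2 + 2^2.
Split the numerator to match: s = 1·(s - 2) + 1·2.
Invert each term: 1·(s - 2)/((s - 2)^2 + 4) ↔ e^(2t)cos(2t); 1·2/((s - 2)^2 + 4) ↔ e^(2t)sin(2t).

f(t) = exp(2*t)*sin(2*t) + exp(2*t)*cos(2*t)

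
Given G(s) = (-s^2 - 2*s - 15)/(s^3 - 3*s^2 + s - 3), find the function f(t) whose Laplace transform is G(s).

Factor the denominator: s^3 - 3*s^2 + s - 3 = (s - 3)*(s^2 + 1).
Partial fraction decomposition gives [-3/(s - 3)] + [2*s/(s^2 + 1)] + [4/(s^2 + 1)].
Invert each term: -3/(s - 3) ↔ -3e^(3t); 2·s/(s^2 + 1) ↔ 2cos(t); 4·1/(s^2 + 1) ↔ 4sin(t).

f(t) = -3*exp(3*t) + 4*sin(t) + 2*cos(t)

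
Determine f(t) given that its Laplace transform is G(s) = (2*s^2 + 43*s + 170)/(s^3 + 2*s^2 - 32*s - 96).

f(t) = -3*t*exp(-4*t) + 5*exp(6*t) - 3*exp(-4*t)

Factor the denominator: s^3 + 2*s^2 - 32*s - 96 = (s - 6)*(s + 4)^2.
Partial fraction decomposition gives [-3/(s + 4)] + [-3/(s + 4)^2] + [5/(s - 6)].
Invert each term: -3/(s + 4) ↔ -3e^(-4t); -3/(s + 4)^2 ↔ -3t·e^(-4t); 5/(s - 6) ↔ 5e^(6t).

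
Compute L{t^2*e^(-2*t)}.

L{e^(-2t)} = 1/(s + 2).
Then apply L{t^2·g(t)} = (-1)^2 d^2/ds^2[G(s)] with G(s) = 1/(s + 2):
differentiating 2 times and applying the sign gives 2/(s + 2)^3.

2/(s + 2)^3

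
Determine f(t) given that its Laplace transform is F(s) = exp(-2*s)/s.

f(t) = Heaviside(t - 2)

The factor e^(-2s) signals a time shift by c = 2 (second shifting theorem).
L{1} = 1/s, so L^-1{1/s} = 1.
Hence the inverse is u(t - 2) times that function evaluated at t - 2.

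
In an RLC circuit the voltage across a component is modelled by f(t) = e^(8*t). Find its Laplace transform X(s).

X(s) = 1/(s - 8)

L{1} = 1/s.
By the first shifting theorem, multiplying by e^(8t) replaces s with s - 8.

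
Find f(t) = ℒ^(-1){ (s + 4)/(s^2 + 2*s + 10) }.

f(t) = exp(-t)*sin(3*t) + exp(-t)*cos(3*t)

Complete the square in the denominator: s^2 + 2*s + 10 = (s + 1)^2 + 3^2.
Split the numerator to match: s + 4 = 1·(s + 1) + 1·3.
Invert each term: 1·(s + 1)/((s + 1)^2 + 9) ↔ e^(-t)cos(3t); 1·3/((s + 1)^2 + 9) ↔ e^(-t)sin(3t).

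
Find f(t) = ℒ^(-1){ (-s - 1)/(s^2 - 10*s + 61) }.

f(t) = -exp(5*t)*sin(6*t) - exp(5*t)*cos(6*t)

Complete the square in the denominator: s^2 - 10*s + 61 = (s - 5)^2 + 6^2.
Split the numerator to match: -s - 1 = -1·(s - 5) - 1·6.
Invert each term: -1·(s - 5)/((s - 5)^2 + 36) ↔ -e^(5t)cos(6t); -1·6/((s - 5)^2 + 36) ↔ -e^(5t)sin(6t).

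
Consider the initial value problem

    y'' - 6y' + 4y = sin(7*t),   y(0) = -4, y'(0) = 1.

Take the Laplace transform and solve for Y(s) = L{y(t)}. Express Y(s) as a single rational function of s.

Laplace-transform each side.
With L{y''} = s^2 Y - s·y(0) - y'(0) and L{y'} = sY - y(0), with y(0) = -4, y'(0) = 1: the LHS transforms to (s^2 - 6*s + 4)Y - (-4*s + 25).
The right side is L{sin(7*t)} = 7/(s^2 + 49).
So (s^2 - 6*s + 4)Y = 7/(s^2 + 49) + (-4*s + 25).
Isolate Y and clear denominators.

Y(s) = (-4*s^3 + 25*s^2 - 196*s + 1232)/(s^4 - 6*s^3 + 53*s^2 - 294*s + 196)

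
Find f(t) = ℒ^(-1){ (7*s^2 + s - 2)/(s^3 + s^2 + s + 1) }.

f(t) = -4*sin(t) + 5*cos(t) + 2*exp(-t)

Factor the denominator: s^3 + s^2 + s + 1 = (s + 1)*(s^2 + 1).
Partial fraction decomposition gives [2/(s + 1)] + [5*s/(s^2 + 1)] + [-4/(s^2 + 1)].
Invert each term: 2/(s + 1) ↔ 2e^(-t); 5·s/(s^2 + 1) ↔ 5cos(t); -4·1/(s^2 + 1) ↔ -4sin(t).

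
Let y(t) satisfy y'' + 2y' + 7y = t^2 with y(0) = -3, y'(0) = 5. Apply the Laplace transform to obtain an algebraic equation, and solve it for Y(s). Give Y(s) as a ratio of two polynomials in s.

Transform both sides with L{·}.
Using L{y''} = s^2 Y - s·y(0) - y'(0) and L{y'} = sY - y(0), with y(0) = -3, y'(0) = 5, the left side becomes (s^2 + 2*s + 7)Y - (-3*s - 1).
The right side is L{t^2} = 2/s^3.
So (s^2 + 2*s + 7)Y = 2/s^3 + (-3*s - 1).
Solve for Y(s) and write it as one ratio of polynomials.

Y(s) = (-3*s^4 - s^3 + 2)/(s^5 + 2*s^4 + 7*s^3)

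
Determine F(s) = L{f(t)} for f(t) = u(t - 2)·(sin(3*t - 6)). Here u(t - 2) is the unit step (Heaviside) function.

By the second shifting theorem, L{u(t - c)·g(t - c)} = e^(-cs)·G(s) with c = 2 and G(s) = L{g(t)}.
L{sin(3t)} = 3/(s^2 + 9).

F(s) = 3*exp(-2*s)/(s^2 + 9)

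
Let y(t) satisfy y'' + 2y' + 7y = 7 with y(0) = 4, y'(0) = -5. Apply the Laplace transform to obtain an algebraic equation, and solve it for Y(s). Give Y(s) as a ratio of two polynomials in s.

Laplace-transform each side.
The derivative rules (L{y''} = s^2 Y - s·y(0) - y'(0) and L{y'} = sY - y(0), with y(0) = 4, y'(0) = -5) turn the left side into (s^2 + 2*s + 7)Y - (4*s + 3).
The right side is L{7} = 7/s.
So (s^2 + 2*s + 7)Y = 7/s + (4*s + 3).
Divide through and combine into a single rational function.

Y(s) = (4*s^2 + 3*s + 7)/(s^3 + 2*s^2 + 7*s)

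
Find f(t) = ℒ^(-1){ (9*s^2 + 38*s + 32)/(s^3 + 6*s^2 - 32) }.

Factor the denominator: s^3 + 6*s^2 - 32 = (s - 2)*(s + 4)^2.
Partial fraction decomposition gives [5/(s + 4)] + [-4/(s + 4)^2] + [4/(s - 2)].
Invert each term: 5/(s + 4) ↔ 5e^(-4t); -4/(s + 4)^2 ↔ -4t·e^(-4t); 4/(s - 2) ↔ 4e^(2t).

f(t) = -4*t*exp(-4*t) + 4*exp(2*t) + 5*exp(-4*t)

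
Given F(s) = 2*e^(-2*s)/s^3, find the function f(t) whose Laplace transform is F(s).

The factor e^(-2s) signals a time shift by c = 2 (second shifting theorem).
L{t^2} = 2!/s^3 = 2/s^3, so L^-1{2/s^3} = t^2.
Hence the inverse is u(t - 2) times that function evaluated at t - 2.

f(t) = Heaviside(t - 2)*((t - 2)^2)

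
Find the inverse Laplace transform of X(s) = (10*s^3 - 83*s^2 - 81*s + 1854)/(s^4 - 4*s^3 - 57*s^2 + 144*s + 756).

5*exp(7*t) - 5*exp(6*t) + 4*exp(-3*t) + 6*exp(-6*t)

Factor the denominator: s^4 - 4*s^3 - 57*s^2 + 144*s + 756 = (s - 7)*(s - 6)*(s + 3)*(s + 6).
Partial fraction decomposition gives [4/(s + 3)] + [6/(s + 6)] + [-5/(s - 6)] + [5/(s - 7)].
Invert each term: 4/(s + 3) ↔ 4e^(-3t); 6/(s + 6) ↔ 6e^(-6t); -5/(s - 6) ↔ -5e^(6t); 5/(s - 7) ↔ 5e^(7t).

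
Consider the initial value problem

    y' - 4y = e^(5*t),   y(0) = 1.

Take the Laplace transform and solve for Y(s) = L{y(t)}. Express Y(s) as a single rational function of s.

Transform both sides with L{·}.
With L{y'} = sY - y(0) = sY - 1: the LHS transforms to (s - 4)Y - (1).
The right side is L{e^(5*t)} = 1/(s - 5).
So (s - 4)Y = 1/(s - 5) + (1).
Solve for Y(s) and write it as one ratio of polynomials.

Y(s) = 1/(s - 5)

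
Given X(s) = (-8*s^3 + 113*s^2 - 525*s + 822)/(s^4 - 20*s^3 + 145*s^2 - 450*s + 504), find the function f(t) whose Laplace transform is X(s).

Factor the denominator: s^4 - 20*s^3 + 145*s^2 - 450*s + 504 = (s - 7)*(s - 6)*(s - 4)*(s - 3).
Partial fraction decomposition gives [3/(s - 4)] + [-2/(s - 6)] + [-4/(s - 3)] + [-5/(s - 7)].
Invert each term: 3/(s - 4) ↔ 3e^(4t); -2/(s - 6) ↔ -2e^(6t); -4/(s - 3) ↔ -4e^(3t); -5/(s - 7) ↔ -5e^(7t).

f(t) = -5*exp(7*t) - 2*exp(6*t) + 3*exp(4*t) - 4*exp(3*t)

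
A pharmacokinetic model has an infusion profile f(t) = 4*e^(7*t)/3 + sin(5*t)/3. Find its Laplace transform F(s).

The transform is linear, so treat each term independently.
(4/3)·[L{e^(7t)} = 1/(s - 7)]; (1/3)·[L{sin(5t)} = 5/(s^2 + 25)].

F(s) = 5/(3*(s^2 + 25)) + 4/(3*(s - 7))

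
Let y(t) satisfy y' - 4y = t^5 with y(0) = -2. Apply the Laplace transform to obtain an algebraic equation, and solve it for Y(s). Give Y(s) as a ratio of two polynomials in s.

Take the Laplace transform of both sides.
The derivative rules (L{y'} = sY - y(0) = sY - (-2)) turn the left side into (s - 4)Y - (-2).
The right side is L{t^5} = 120/s^6.
So (s - 4)Y = 120/s^6 + (-2).
Divide through and combine into a single rational function.

Y(s) = (-2*s^6 + 120)/(s^7 - 4*s^6)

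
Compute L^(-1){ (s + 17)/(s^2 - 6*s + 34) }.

Complete the square in the denominator: s^2 - 6*s + 34 = (s - 3)^2 + 5^2.
Split the numerator to match: s + 17 = 1·(s - 3) + 4·5.
Invert each term: 1·(s - 3)/((s - 3)^2 + 25) ↔ e^(3t)cos(5t); 4·5/((s - 3)^2 + 25) ↔ 4e^(3t)sin(5t).

4*exp(3*t)*sin(5*t) + exp(3*t)*cos(5*t)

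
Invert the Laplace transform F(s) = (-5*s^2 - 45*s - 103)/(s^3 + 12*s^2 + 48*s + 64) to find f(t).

Factor the denominator: s^3 + 12*s^2 + 48*s + 64 = (s + 4)^3.
Partial fraction decomposition gives [-5/(s + 4)] + [-5/(s + 4)^2] + [-3/(s + 4)^3].
Invert each term: -5/(s + 4) ↔ -5e^(-4t); -5/(s + 4)^2 ↔ -5t·e^(-4t); -3/(s + 4)^3 ↔ (-3/2)t^2·e^(-4t).

f(t) = -3*t^2*exp(-4*t)/2 - 5*t*exp(-4*t) - 5*exp(-4*t)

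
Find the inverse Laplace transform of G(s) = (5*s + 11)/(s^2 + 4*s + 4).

Factor the denominator: s^2 + 4*s + 4 = (s + 2)^2.
Partial fraction decomposition gives [5/(s + 2)] + [(s + 2)^(-2)].
Invert each term: 5/(s + 2) ↔ 5e^(-2t); 1/(s + 2)^2 ↔ t·e^(-2t).

t*exp(-2*t) + 5*exp(-2*t)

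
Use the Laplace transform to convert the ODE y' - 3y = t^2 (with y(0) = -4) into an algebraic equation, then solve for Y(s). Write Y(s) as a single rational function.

Laplace-transform each side.
Using L{y'} = sY - y(0) = sY - (-4), the left side becomes (s - 3)Y - (-4).
The right side is L{t^2} = 2/s^3.
So (s - 3)Y = 2/s^3 + (-4).
Solve for Y(s) and write it as one ratio of polynomials.

Y(s) = (-4*s^3 + 2)/(s^4 - 3*s^3)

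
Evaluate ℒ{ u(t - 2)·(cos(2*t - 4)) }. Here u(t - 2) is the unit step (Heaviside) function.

By the second shifting theorem, L{u(t - c)·g(t - c)} = e^(-cs)·G(s) with c = 2 and G(s) = L{g(t)}.
L{cos(2t)} = s/(s^2 + 4).

s*exp(-2*s)/(s^2 + 4)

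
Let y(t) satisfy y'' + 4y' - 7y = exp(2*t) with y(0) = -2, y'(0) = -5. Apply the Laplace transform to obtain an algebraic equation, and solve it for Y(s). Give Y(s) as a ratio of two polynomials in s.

Y(s) = (-2*s^2 - 9*s + 27)/(s^3 + 2*s^2 - 15*s + 14)

Take the Laplace transform of both sides.
Using L{y''} = s^2 Y - s·y(0) - y'(0) and L{y'} = sY - y(0), with y(0) = -2, y'(0) = -5, the left side becomes (s^2 + 4*s - 7)Y - (-2*s - 13).
The right side is L{exp(2*t)} = 1/(s - 2).
So (s^2 + 4*s - 7)Y = 1/(s - 2) + (-2*s - 13).
Divide through and combine into a single rational function.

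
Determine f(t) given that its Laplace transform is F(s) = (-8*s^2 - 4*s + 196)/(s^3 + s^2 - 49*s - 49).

Factor the denominator: s^3 + s^2 - 49*s - 49 = (s - 7)*(s + 1)*(s + 7).
Partial fraction decomposition gives [-2/(s - 7)] + [-2/(s + 7)] + [-4/(s + 1)].
Invert each term: -2/(s - 7) ↔ -2e^(7t); -2/(s + 7) ↔ -2e^(-7t); -4/(s + 1) ↔ -4e^(-t).

f(t) = -2*exp(7*t) - 4*exp(-t) - 2*exp(-7*t)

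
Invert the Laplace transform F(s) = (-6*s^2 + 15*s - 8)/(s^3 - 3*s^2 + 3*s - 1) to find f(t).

f(t) = t^2*exp(t)/2 + 3*t*exp(t) - 6*exp(t)

Factor the denominator: s^3 - 3*s^2 + 3*s - 1 = (s - 1)^3.
Partial fraction decomposition gives [-6/(s - 1)] + [3/(s - 1)^2] + [(s - 1)^(-3)].
Invert each term: -6/(s - 1) ↔ -6e^(t); 3/(s - 1)^2 ↔ 3t·e^(t); 1/(s - 1)^3 ↔ (1/2)t^2·e^(t).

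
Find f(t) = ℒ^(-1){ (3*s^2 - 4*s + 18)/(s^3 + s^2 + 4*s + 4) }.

Factor the denominator: s^3 + s^2 + 4*s + 4 = (s + 1)*(s^2 + 4).
Partial fraction decomposition gives [5/(s + 1)] + [-2*s/(s^2 + 4)] + [-2/(s^2 + 4)].
Invert each term: 5/(s + 1) ↔ 5e^(-t); -2·s/(s^2 + 4) ↔ -2cos(2t); -1·2/(s^2 + 4) ↔ -sin(2t).

f(t) = -sin(2*t) - 2*cos(2*t) + 5*exp(-t)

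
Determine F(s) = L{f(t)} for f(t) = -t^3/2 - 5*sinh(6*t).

By linearity of the Laplace transform, transform each term separately.
(-5)·[L{sinh(6t)} = 6/(s^2 - 36)]; (-1/2)·[L{t^3} = 3!/s^4 = 6/s^4].

F(s) = -30/(s^2 - 36) - 3/s^4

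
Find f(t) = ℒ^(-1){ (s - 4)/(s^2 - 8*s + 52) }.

f(t) = exp(4*t)*cos(6*t)

Rewrite the denominator: s^2 - 8*s + 52 = (s - 4)^2 + 36.
The form in (s - 4) signals a first-shifting-theorem factor e^(4t).
Since L{cos(6t)} = s/(s^2 + 36), the inverse is exp(4*t)*cos(6*t).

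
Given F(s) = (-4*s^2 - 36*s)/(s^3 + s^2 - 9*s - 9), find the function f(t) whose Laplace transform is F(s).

Factor the denominator: s^3 + s^2 - 9*s - 9 = (s - 3)*(s + 1)*(s + 3).
Partial fraction decomposition gives [6/(s + 3)] + [-6/(s - 3)] + [-4/(s + 1)].
Invert each term: 6/(s + 3) ↔ 6e^(-3t); -6/(s - 3) ↔ -6e^(3t); -4/(s + 1) ↔ -4e^(-t).

f(t) = -6*exp(3*t) - 4*exp(-t) + 6*exp(-3*t)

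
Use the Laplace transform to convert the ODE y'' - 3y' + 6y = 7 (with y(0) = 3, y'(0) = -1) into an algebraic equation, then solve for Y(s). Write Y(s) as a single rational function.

Y(s) = (3*s^2 - 10*s + 7)/(s^3 - 3*s^2 + 6*s)

Apply the Laplace transform to the equation.
With L{y''} = s^2 Y - s·y(0) - y'(0) and L{y'} = sY - y(0), with y(0) = 3, y'(0) = -1: the LHS transforms to (s^2 - 3*s + 6)Y - (3*s - 10).
The right side is L{7} = 7/s.
So (s^2 - 3*s + 6)Y = 7/s + (3*s - 10).
Isolate Y and clear denominators.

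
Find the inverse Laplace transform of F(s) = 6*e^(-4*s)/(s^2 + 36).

Heaviside(t - 4)*(sin(6*t - 24))

The factor e^(-4s) signals a time shift by c = 4 (second shifting theorem).
L{sin(6t)} = 6/(s^2 + 36), so L^-1{6/(s^2 + 36)} = sin(6*t).
Hence the inverse is u(t - 4) times that function evaluated at t - 4.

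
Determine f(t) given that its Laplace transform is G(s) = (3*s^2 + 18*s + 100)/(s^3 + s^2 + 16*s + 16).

f(t) = 5*sin(4*t) - 2*cos(4*t) + 5*exp(-t)

Factor the denominator: s^3 + s^2 + 16*s + 16 = (s + 1)*(s^2 + 16).
Partial fraction decomposition gives [5/(s + 1)] + [-2*s/(s^2 + 16)] + [20/(s^2 + 16)].
Invert each term: 5/(s + 1) ↔ 5e^(-t); -2·s/(s^2 + 16) ↔ -2cos(4t); 5·4/(s^2 + 16) ↔ 5sin(4t).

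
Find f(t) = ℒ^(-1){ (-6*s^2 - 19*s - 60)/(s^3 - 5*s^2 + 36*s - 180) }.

f(t) = -5*exp(5*t) - 4*sin(6*t) - cos(6*t)

Factor the denominator: s^3 - 5*s^2 + 36*s - 180 = (s - 5)*(s^2 + 36).
Partial fraction decomposition gives [-5/(s - 5)] + [-s/(s^2 + 36)] + [-24/(s^2 + 36)].
Invert each term: -5/(s - 5) ↔ -5e^(5t); -1·s/(s^2 + 36) ↔ -cos(6t); -4·6/(s^2 + 36) ↔ -4sin(6t).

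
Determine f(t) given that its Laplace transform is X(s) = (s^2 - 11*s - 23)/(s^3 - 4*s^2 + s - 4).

Factor the denominator: s^3 - 4*s^2 + s - 4 = (s - 4)*(s^2 + 1).
Partial fraction decomposition gives [-3/(s - 4)] + [4*s/(s^2 + 1)] + [5/(s^2 + 1)].
Invert each term: -3/(s - 4) ↔ -3e^(4t); 4·s/(s^2 + 1) ↔ 4cos(t); 5·1/(s^2 + 1) ↔ 5sin(t).

f(t) = -3*exp(4*t) + 5*sin(t) + 4*cos(t)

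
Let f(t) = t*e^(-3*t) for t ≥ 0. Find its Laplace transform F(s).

L{t} = 1!/s^2 = 1/s^2.
By the first shifting theorem, multiplying by e^(-3t) replaces s with s + 3.

F(s) = (s + 3)^(-2)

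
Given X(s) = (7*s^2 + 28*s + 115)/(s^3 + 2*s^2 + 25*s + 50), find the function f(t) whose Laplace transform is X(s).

f(t) = 4*sin(5*t) + 4*cos(5*t) + 3*exp(-2*t)

Factor the denominator: s^3 + 2*s^2 + 25*s + 50 = (s + 2)*(s^2 + 25).
Partial fraction decomposition gives [3/(s + 2)] + [4*s/(s^2 + 25)] + [20/(s^2 + 25)].
Invert each term: 3/(s + 2) ↔ 3e^(-2t); 4·s/(s^2 + 25) ↔ 4cos(5t); 4·5/(s^2 + 25) ↔ 4sin(5t).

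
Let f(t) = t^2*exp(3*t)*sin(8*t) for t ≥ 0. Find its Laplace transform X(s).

X(s) = 16*(3*s^2 - 18*s - 37)/(s^2 - 6*s + 73)^3

L{sin(8t)} = 8/(s^2 + 64).
Multiplying by e^(3t) shifts s → s - 3, so L{exp(3*t)*sin(8*t)} = 8/((s - 3)^2 + 64).
Then apply L{t^2·g(t)} = (-1)^2 d^2/ds^2[G(s)] with G(s) = 8/((s - 3)^2 + 64):
differentiating 2 times and applying the sign gives 16*(3*s^2 - 18*s - 37)/(s^2 - 6*s + 73)^3.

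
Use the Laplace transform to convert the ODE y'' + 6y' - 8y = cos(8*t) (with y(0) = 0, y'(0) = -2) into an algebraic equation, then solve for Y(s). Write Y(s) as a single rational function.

Apply the Laplace transform to the equation.
Using L{y''} = s^2 Y - s·y(0) - y'(0) and L{y'} = sY - y(0), with y(0) = 0, y'(0) = -2, the left side becomes (s^2 + 6*s - 8)Y - (-2).
The right side is L{cos(8*t)} = s/(s^2 + 64).
So (s^2 + 6*s - 8)Y = s/(s^2 + 64) + (-2).
Isolate Y and clear denominators.

Y(s) = (-2*s^2 + s - 128)/(s^4 + 6*s^3 + 56*s^2 + 384*s - 512)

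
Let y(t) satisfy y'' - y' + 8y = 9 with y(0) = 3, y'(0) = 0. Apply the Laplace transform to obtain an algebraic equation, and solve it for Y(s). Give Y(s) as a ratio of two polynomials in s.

Y(s) = (3*s^2 - 3*s + 9)/(s^3 - s^2 + 8*s)

Transform both sides with L{·}.
The derivative rules (L{y''} = s^2 Y - s·y(0) - y'(0) and L{y'} = sY - y(0), with y(0) = 3, y'(0) = 0) turn the left side into (s^2 - s + 8)Y - (3*s - 3).
The right side is L{9} = 9/s.
So (s^2 - s + 8)Y = 9/s + (3*s - 3).
Isolate Y and clear denominators.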